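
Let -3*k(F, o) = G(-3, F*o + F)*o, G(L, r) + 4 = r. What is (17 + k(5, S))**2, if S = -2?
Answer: 121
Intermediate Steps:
G(L, r) = -4 + r
k(F, o) = -o*(-4 + F + F*o)/3 (k(F, o) = -(-4 + (F*o + F))*o/3 = -(-4 + (F + F*o))*o/3 = -(-4 + F + F*o)*o/3 = -o*(-4 + F + F*o)/3)
(17 + k(5, S))**2 = (17 + (1/3)*(-2)*(4 - 1*5 - 1*5*(-2)))**2 = (17 + (1/3)*(-2)*(4 - 5 + 10))**2 = (17 + (1/3)*(-2)*9)**2 = (17 - 6)**2 = 11**2 = 121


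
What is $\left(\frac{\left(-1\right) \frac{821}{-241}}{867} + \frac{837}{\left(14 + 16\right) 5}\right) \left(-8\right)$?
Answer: $- \frac{233349052}{5223675} \approx -44.671$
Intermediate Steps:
$\left(\frac{\left(-1\right) \frac{821}{-241}}{867} + \frac{837}{\left(14 + 16\right) 5}\right) \left(-8\right) = \left(- \frac{821 \left(-1\right)}{241} \cdot \frac{1}{867} + \frac{837}{30 \cdot 5}\right) \left(-8\right) = \left(\left(-1\right) \left(- \frac{821}{241}\right) \frac{1}{867} + \frac{837}{150}\right) \left(-8\right) = \left(\frac{821}{241} \cdot \frac{1}{867} + 837 \cdot \frac{1}{150}\right) \left(-8\right) = \left(\frac{821}{208947} + \frac{279}{50}\right) \left(-8\right) = \frac{58337263}{10447350} \left(-8\right) = - \frac{233349052}{5223675}$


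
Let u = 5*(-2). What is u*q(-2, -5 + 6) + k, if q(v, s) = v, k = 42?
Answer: 62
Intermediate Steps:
u = -10
u*q(-2, -5 + 6) + k = -10*(-2) + 42 = 20 + 42 = 62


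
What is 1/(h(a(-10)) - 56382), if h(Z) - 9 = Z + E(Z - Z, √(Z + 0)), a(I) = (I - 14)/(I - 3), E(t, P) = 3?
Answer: -13/732786 ≈ -1.7741e-5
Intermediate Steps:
a(I) = (-14 + I)/(-3 + I)
h(Z) = 12 + Z (h(Z) = 9 + (Z + 3) = 9 + (3 + Z) = 12 + Z)
1/(h(a(-10)) - 56382) = 1/((12 + (-14 - 10)/(-3 - 10)) - 56382) = 1/((12 - 24/(-13)) - 56382) = 1/((12 - 1/13*(-24)) - 56382) = 1/((12 + 24/13) - 56382) = 1/(180/13 - 56382) = 1/(-732786/13) = -13/732786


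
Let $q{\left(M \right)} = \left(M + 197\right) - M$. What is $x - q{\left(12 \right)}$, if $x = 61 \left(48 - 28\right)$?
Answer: $1023$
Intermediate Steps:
$q{\left(M \right)} = 197$ ($q{\left(M \right)} = \left(197 + M\right) - M = 197$)
$x = 1220$ ($x = 61 \cdot 20 = 1220$)
$x - q{\left(12 \right)} = 1220 - 197 = 1023$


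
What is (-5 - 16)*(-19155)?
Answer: 402255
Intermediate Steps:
(-5 - 16)*(-19155) = -21*(-19155) = 402255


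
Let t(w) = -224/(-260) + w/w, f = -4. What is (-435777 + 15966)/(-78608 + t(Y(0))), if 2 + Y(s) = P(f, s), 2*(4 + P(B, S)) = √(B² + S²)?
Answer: 9095905/1703133 ≈ 5.3407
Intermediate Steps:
P(B, S) = -4 + √(B² + S²)/2
Y(s) = -6 + √(16 + s²)/2 (Y(s) = -2 + (-4 + √((-4)² + s²)/2) = -2 + (-4 + √(16 + s²)/2) = -6 + √(16 + s²)/2)
t(w) = 121/65 (t(w) = -224*(-1/260) + 1 = 56/65 + 1 = 121/65)
(-435777 + 15966)/(-78608 + t(Y(0))) = (-435777 + 15966)/(-78608 + 121/65) = -419811/(-5109399/65) = -419811*(-65/5109399) = 9095905/1703133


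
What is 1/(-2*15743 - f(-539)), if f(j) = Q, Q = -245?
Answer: -1/31241 ≈ -3.2009e-5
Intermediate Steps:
f(j) = -245
1/(-2*15743 - f(-539)) = 1/(-2*15743 - 1*(-245)) = 1/(-31486 + 245) = 1/(-31241) = -1/31241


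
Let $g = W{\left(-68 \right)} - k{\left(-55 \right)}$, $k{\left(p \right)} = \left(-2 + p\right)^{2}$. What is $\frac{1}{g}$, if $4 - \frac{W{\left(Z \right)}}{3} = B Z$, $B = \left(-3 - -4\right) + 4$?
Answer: $- \frac{1}{2217} \approx -0.00045106$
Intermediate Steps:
$B = 5$ ($B = \left(-3 + 4\right) + 4 = 1 + 4 = 5$)
$W{\left(Z \right)} = 12 - 15 Z$ ($W{\left(Z \right)} = 12 - 3 \cdot 5 Z = 12 - 15 Z$)
$g = -2217$ ($g = \left(12 - -1020\right) - \left(-2 - 55\right)^{2} = \left(12 + 1020\right) - \left(-57\right)^{2} = 1032 - 3249 = -2217$)
$\frac{1}{g} = \frac{1}{-2217} = - \frac{1}{2217}$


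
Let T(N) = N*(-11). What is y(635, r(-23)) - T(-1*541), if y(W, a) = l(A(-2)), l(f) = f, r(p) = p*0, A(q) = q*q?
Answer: -5947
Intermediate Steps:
A(q) = q**2
r(p) = 0
y(W, a) = 4 (y(W, a) = (-2)**2 = 4)
T(N) = -11*N
y(635, r(-23)) - T(-1*541) = 4 - (-11)*(-1*541) = 4 - (-11)*(-541) = 4 - 1*5951 = 4 - 5951 = -5947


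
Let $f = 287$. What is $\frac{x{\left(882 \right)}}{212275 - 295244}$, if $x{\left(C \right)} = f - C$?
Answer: $\frac{595}{82969} \approx 0.0071714$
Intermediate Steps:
$x{\left(C \right)} = 287 - C$
$\frac{x{\left(882 \right)}}{212275 - 295244} = \frac{287 - 882}{212275 - 295244} = - \frac{595}{-82969} = \left(-595\right) \left(- \frac{1}{82969}\right) = \frac{595}{82969}$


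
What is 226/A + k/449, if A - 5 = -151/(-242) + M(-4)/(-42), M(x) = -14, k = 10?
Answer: 73713374/1941925 ≈ 37.959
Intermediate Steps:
A = 4325/726 (A = 5 + (-151/(-242) - 14/(-42)) = 5 + (-151*(-1/242) - 14*(-1/42)) = 5 + (151/242 + ⅓) = 5 + 695/726 = 4325/726 ≈ 5.9573)
226/A + k/449 = 226/(4325/726) + 10/449 = 226*(726/4325) + 10*(1/449) = 164076/4325 + 10/449 = 73713374/1941925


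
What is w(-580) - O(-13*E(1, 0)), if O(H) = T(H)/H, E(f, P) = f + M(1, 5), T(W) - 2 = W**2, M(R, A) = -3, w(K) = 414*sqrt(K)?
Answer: -339/13 + 828*I*sqrt(145) ≈ -26.077 + 9970.4*I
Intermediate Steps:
T(W) = 2 + W**2
E(f, P) = -3 + f (E(f, P) = f - 3 = -3 + f)
O(H) = (2 + H**2)/H
w(-580) - O(-13*E(1, 0)) = 414*sqrt(-580) - (-13*(-3 + 1) + 2/((-13*(-3 + 1)))) = 414*(2*I*sqrt(145)) - (-13*(-2) + 2/((-13*(-2)))) = 828*I*sqrt(145) - (26 + 2/26) = 828*I*sqrt(145) - (26 + 2*(1/26)) = 828*I*sqrt(145) - (26 + 1/13) = 828*I*sqrt(145) - 1*339/13 = 828*I*sqrt(145) - 339/13 = -339/13 + 828*I*sqrt(145)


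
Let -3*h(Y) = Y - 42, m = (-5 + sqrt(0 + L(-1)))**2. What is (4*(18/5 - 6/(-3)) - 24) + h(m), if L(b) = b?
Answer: 22/5 + 10*I/3 ≈ 4.4 + 3.3333*I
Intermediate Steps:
m = (-5 + I)**2 (m = (-5 + sqrt(0 - 1))**2 = (-5 + sqrt(-1))**2 = (-5 + I)**2 ≈ 24.0 - 10.0*I)
h(Y) = 14 - Y/3 (h(Y) = -(Y - 42)/3 = -(-42 + Y)/3 = 14 - Y/3)
(4*(18/5 - 6/(-3)) - 24) + h(m) = (4*(18/5 - 6/(-3)) - 24) + (14 - (5 - I)**2/3) = (4*(18*(1/5) - 6*(-1/3)) - 24) + (14 - (5 - I)**2/3) = (4*(18/5 + 2) - 24) + (14 - (5 - I)**2/3) = (4*(28/5) - 24) + (14 - (5 - I)**2/3) = (112/5 - 24) + (14 - (5 - I)**2/3) = -8/5 + (14 - (5 - I)**2/3) = 62/5 - (5 - I)**2/3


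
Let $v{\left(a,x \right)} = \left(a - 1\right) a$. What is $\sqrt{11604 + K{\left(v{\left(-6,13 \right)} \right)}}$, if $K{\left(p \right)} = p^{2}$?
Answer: $2 \sqrt{3342} \approx 115.62$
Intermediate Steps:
$v{\left(a,x \right)} = a \left(-1 + a\right)$ ($v{\left(a,x \right)} = \left(-1 + a\right) a = a \left(-1 + a\right)$)
$\sqrt{11604 + K{\left(v{\left(-6,13 \right)} \right)}} = \sqrt{11604 + \left(- 6 \left(-1 - 6\right)\right)^{2}} = \sqrt{11604 + \left(\left(-6\right) \left(-7\right)\right)^{2}} = \sqrt{11604 + 42^{2}} = \sqrt{11604 + 1764} = \sqrt{13368} = 2 \sqrt{3342}$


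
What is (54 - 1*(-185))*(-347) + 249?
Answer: -82684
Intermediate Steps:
(54 - 1*(-185))*(-347) + 249 = (54 + 185)*(-347) + 249 = 239*(-347) + 249 = -82933 + 249 = -82684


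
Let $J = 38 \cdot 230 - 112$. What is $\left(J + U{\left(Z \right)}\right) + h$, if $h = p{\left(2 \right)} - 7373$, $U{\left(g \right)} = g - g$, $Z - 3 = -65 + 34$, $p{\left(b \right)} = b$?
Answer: $1257$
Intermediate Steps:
$Z = -28$ ($Z = 3 + \left(-65 + 34\right) = 3 - 31 = -28$)
$J = 8628$ ($J = 8740 - 112 = 8628$)
$U{\left(g \right)} = 0$
$h = -7371$ ($h = 2 - 7373 = -7371$)
$\left(J + U{\left(Z \right)}\right) + h = \left(8628 + 0\right) - 7371 = 8628 - 7371 = 1257$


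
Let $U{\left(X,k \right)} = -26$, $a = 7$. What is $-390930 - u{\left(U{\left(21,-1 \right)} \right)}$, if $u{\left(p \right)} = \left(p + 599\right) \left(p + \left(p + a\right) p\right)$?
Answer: $-659094$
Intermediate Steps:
$u{\left(p \right)} = \left(599 + p\right) \left(p + p \left(7 + p\right)\right)$ ($u{\left(p \right)} = \left(p + 599\right) \left(p + \left(p + 7\right) p\right) = \left(599 + p\right) \left(p + \left(7 + p\right) p\right) = \left(599 + p\right) \left(p + p \left(7 + p\right)\right)$)
$-390930 - u{\left(U{\left(21,-1 \right)} \right)} = -390930 - - 26 \left(4792 + \left(-26\right)^{2} + 607 \left(-26\right)\right) = -390930 - - 26 \left(4792 + 676 - 15782\right) = -390930 - \left(-26\right) \left(-10314\right) = -390930 - 268164 = -659094$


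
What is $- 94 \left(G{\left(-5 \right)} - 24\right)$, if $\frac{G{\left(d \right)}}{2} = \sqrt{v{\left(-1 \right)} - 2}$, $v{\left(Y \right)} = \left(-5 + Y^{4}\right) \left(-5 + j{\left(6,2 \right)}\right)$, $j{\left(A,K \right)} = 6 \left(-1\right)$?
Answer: $2256 - 188 \sqrt{42} \approx 1037.6$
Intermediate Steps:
$j{\left(A,K \right)} = -6$
$v{\left(Y \right)} = 55 - 11 Y^{4}$ ($v{\left(Y \right)} = \left(-5 + Y^{4}\right) \left(-5 - 6\right) = \left(-5 + Y^{4}\right) \left(-11\right) = 55 - 11 Y^{4}$)
$G{\left(d \right)} = 2 \sqrt{42}$ ($G{\left(d \right)} = 2 \sqrt{\left(55 - 11 \left(-1\right)^{4}\right) - 2} = 2 \sqrt{\left(55 - 11\right) - 2} = 2 \sqrt{44 - 2} = 2 \sqrt{42}$)
$- 94 \left(G{\left(-5 \right)} - 24\right) = - 94 \left(2 \sqrt{42} - 24\right) = - 94 \left(-24 + 2 \sqrt{42}\right) = 2256 - 188 \sqrt{42}$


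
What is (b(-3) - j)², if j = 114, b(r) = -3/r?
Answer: 12769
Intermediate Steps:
(b(-3) - j)² = (-3/(-3) - 1*114)² = (-3*(-⅓) - 114)² = (1 - 114)² = (-113)² = 12769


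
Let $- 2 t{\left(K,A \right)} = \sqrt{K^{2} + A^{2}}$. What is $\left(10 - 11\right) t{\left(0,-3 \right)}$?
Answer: $\frac{3}{2} \approx 1.5$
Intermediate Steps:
$t{\left(K,A \right)} = - \frac{\sqrt{A^{2} + K^{2}}}{2}$ ($t{\left(K,A \right)} = - \frac{\sqrt{K^{2} + A^{2}}}{2} = - \frac{\sqrt{A^{2} + K^{2}}}{2}$)
$\left(10 - 11\right) t{\left(0,-3 \right)} = \left(10 - 11\right) \left(- \frac{\sqrt{\left(-3\right)^{2} + 0^{2}}}{2}\right) = - \frac{\left(-1\right) \sqrt{9 + 0}}{2} = - \frac{\left(-1\right) \sqrt{9}}{2} = - \frac{\left(-1\right) 3}{2} = \left(-1\right) \left(- \frac{3}{2}\right) = \frac{3}{2}$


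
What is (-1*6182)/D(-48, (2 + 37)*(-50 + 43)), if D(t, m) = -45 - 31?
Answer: 3091/38 ≈ 81.342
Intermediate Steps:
D(t, m) = -76
(-1*6182)/D(-48, (2 + 37)*(-50 + 43)) = -1*6182/(-76) = -6182*(-1/76) = 3091/38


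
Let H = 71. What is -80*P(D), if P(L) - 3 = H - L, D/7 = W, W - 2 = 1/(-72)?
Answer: -43270/9 ≈ -4807.8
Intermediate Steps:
W = 143/72 (W = 2 + 1/(-72) = 2 - 1/72 = 143/72 ≈ 1.9861)
D = 1001/72 (D = 7*(143/72) = 1001/72 ≈ 13.903)
P(L) = 74 - L (P(L) = 3 + (71 - L) = 74 - L)
-80*P(D) = -80*(74 - 1*1001/72) = -80*(74 - 1001/72) = -80*4327/72 = -43270/9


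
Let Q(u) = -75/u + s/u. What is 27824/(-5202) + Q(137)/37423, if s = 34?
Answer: -71326248953/13335199551 ≈ -5.3487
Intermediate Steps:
Q(u) = -41/u (Q(u) = -75/u + 34/u = -41/u)
27824/(-5202) + Q(137)/37423 = 27824/(-5202) - 41/137/37423 = 27824*(-1/5202) - 41*1/137*(1/37423) = -13912/2601 - 41/137*1/37423 = -13912/2601 - 41/5126951 = -71326248953/13335199551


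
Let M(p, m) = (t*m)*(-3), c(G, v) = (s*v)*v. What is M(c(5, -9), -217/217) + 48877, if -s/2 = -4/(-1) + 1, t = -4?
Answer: 48865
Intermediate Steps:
s = -10 (s = -2*(-4/(-1) + 1) = -2*(-4*(-1) + 1) = -2*(4 + 1) = -2*5 = -10)
c(G, v) = -10*v² (c(G, v) = (-10*v)*v = -10*v²)
M(p, m) = 12*m (M(p, m) = -4*m*(-3) = 12*m)
M(c(5, -9), -217/217) + 48877 = 12*(-217/217) + 48877 = 12*(-217*1/217) + 48877 = 12*(-1) + 48877 = -12 + 48877 = 48865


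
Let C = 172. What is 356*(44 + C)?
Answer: 76896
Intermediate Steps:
356*(44 + C) = 356*(44 + 172) = 356*216 = 76896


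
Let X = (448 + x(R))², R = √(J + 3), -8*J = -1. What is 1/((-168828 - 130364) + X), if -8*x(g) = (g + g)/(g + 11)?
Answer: -2038110793552/200717320710232051 + 540761920*√2/200717320710232051 ≈ -1.0150e-5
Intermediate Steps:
J = ⅛ (J = -⅛*(-1) = ⅛ ≈ 0.12500)
R = 5*√2/4 (R = √(⅛ + 3) = √(25/8) = 5*√2/4 ≈ 1.7678)
x(g) = -g/(4*(11 + g)) (x(g) = -(g + g)/(8*(g + 11)) = -2*g/(8*(11 + g)) = -g/(4*(11 + g)))
X = (448 - 5*√2/(4*(44 + 5*√2)))² (X = (448 - 5*√2/4/(44 + 4*(5*√2/4)))² = (448 - 5*√2/4/(44 + 5*√2))² = (448 - 5*√2/(4*(44 + 5*√2)))² ≈ 2.0067e+5)
1/((-168828 - 130364) + X) = 1/((-168828 - 130364) + (2855697818361/14227984 - 92943455*√2/3556996)) = 1/(-299192 + (2855697818361/14227984 - 92943455*√2/3556996)) = 1/(-1401201170567/14227984 - 92943455*√2/3556996)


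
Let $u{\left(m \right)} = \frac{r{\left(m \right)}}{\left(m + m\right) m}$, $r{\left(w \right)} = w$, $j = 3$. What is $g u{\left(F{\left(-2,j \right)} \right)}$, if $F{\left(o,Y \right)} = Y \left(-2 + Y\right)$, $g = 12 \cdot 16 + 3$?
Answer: $\frac{65}{2} \approx 32.5$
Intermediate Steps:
$g = 195$ ($g = 192 + 3 = 195$)
$u{\left(m \right)} = \frac{1}{2 m}$ ($u{\left(m \right)} = \frac{m}{\left(m + m\right) m} = \frac{m}{2 m m} = \frac{m}{2 m^{2}} = m \frac{1}{2 m^{2}} = \frac{1}{2 m}$)
$g u{\left(F{\left(-2,j \right)} \right)} = 195 \frac{1}{2 \cdot 3 \left(-2 + 3\right)} = 195 \frac{1}{2 \cdot 3 \cdot 1} = 195 \frac{1}{2 \cdot 3} = 195 \cdot \frac{1}{2} \cdot \frac{1}{3} = 195 \cdot \frac{1}{6} = \frac{65}{2}$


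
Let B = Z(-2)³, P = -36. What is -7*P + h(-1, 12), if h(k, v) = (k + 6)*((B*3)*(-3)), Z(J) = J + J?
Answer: 3132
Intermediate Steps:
Z(J) = 2*J
B = -64 (B = (2*(-2))³ = (-4)³ = -64)
h(k, v) = 3456 + 576*k (h(k, v) = (k + 6)*(-64*3*(-3)) = (6 + k)*(-192*(-3)) = (6 + k)*576 = 3456 + 576*k)
-7*P + h(-1, 12) = -7*(-36) + (3456 + 576*(-1)) = 252 + (3456 - 576) = 252 + 2880 = 3132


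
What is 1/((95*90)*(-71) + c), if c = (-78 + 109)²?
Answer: -1/606089 ≈ -1.6499e-6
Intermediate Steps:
c = 961 (c = 31² = 961)
1/((95*90)*(-71) + c) = 1/((95*90)*(-71) + 961) = 1/(8550*(-71) + 961) = 1/(-607050 + 961) = 1/(-606089) = -1/606089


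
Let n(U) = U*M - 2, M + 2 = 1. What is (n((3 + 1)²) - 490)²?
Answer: 258064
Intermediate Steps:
M = -1 (M = -2 + 1 = -1)
n(U) = -2 - U (n(U) = U*(-1) - 2 = -U - 2 = -2 - U)
(n((3 + 1)²) - 490)² = ((-2 - (3 + 1)²) - 490)² = ((-2 - 1*4²) - 490)² = ((-2 - 1*16) - 490)² = ((-2 - 16) - 490)² = (-18 - 490)² = (-508)² = 258064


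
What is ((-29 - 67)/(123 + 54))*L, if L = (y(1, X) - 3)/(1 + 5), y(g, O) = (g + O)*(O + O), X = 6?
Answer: -432/59 ≈ -7.3220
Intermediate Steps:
y(g, O) = 2*O*(O + g) (y(g, O) = (O + g)*(2*O) = 2*O*(O + g))
L = 27/2 (L = (2*6*(6 + 1) - 3)/(1 + 5) = (2*6*7 - 3)/6 = (84 - 3)*(⅙) = 81*(⅙) = 27/2 ≈ 13.500)
((-29 - 67)/(123 + 54))*L = ((-29 - 67)/(123 + 54))*(27/2) = -96/177*(27/2) = -96*1/177*(27/2) = -32/59*27/2 = -432/59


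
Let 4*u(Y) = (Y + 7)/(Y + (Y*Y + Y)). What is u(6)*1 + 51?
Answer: 9805/192 ≈ 51.068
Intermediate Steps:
u(Y) = (7 + Y)/(4*(Y² + 2*Y)) (u(Y) = ((Y + 7)/(Y + (Y*Y + Y)))/4 = ((7 + Y)/(Y + (Y² + Y)))/4 = ((7 + Y)/(Y + (Y + Y²)))/4 = ((7 + Y)/(Y² + 2*Y))/4 = (7 + Y)/(4*(Y² + 2*Y)))
u(6)*1 + 51 = ((¼)*(7 + 6)/(6*(2 + 6)))*1 + 51 = ((¼)*(⅙)*13/8)*1 + 51 = ((¼)*(⅙)*(⅛)*13)*1 + 51 = (13/192)*1 + 51 = 13/192 + 51 = 9805/192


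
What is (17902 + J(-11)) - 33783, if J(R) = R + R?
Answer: -15903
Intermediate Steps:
J(R) = 2*R
(17902 + J(-11)) - 33783 = (17902 + 2*(-11)) - 33783 = (17902 - 22) - 33783 = 17880 - 33783 = -15903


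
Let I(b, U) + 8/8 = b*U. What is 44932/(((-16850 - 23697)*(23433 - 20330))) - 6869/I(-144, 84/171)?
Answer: 566223646515/5913415027 ≈ 95.752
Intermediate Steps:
I(b, U) = -1 + U*b (I(b, U) = -1 + b*U = -1 + U*b)
44932/(((-16850 - 23697)*(23433 - 20330))) - 6869/I(-144, 84/171) = 44932/(((-16850 - 23697)*(23433 - 20330))) - 6869/(-1 + (84/171)*(-144)) = 44932/((-40547*3103)) - 6869/(-1 + (84*(1/171))*(-144)) = 44932/(-125817341) - 6869/(-1 + (28/57)*(-144)) = 44932*(-1/125817341) - 6869/(-1 - 1344/19) = -44932/125817341 - 6869/(-1363/19) = -44932/125817341 - 6869*(-19/1363) = -44932/125817341 + 130511/1363 = 566223646515/5913415027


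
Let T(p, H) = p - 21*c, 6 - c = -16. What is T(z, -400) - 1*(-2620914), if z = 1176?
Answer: 2621628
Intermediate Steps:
c = 22 (c = 6 - 1*(-16) = 6 + 16 = 22)
T(p, H) = -462 + p (T(p, H) = p - 21*22 = p - 462 = -462 + p)
T(z, -400) - 1*(-2620914) = (-462 + 1176) - 1*(-2620914) = 714 + 2620914 = 2621628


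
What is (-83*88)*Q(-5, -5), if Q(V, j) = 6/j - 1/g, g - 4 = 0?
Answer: 52954/5 ≈ 10591.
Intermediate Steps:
g = 4 (g = 4 + 0 = 4)
Q(V, j) = -1/4 + 6/j (Q(V, j) = 6/j - 1/4 = -1/4 + 6/j)
(-83*88)*Q(-5, -5) = (-83*88)*((1/4)*(24 - 1*(-5))/(-5)) = -1826*(-1)*(24 + 5)/5 = -1826*(-1)*29/5 = -7304*(-29/20) = 52954/5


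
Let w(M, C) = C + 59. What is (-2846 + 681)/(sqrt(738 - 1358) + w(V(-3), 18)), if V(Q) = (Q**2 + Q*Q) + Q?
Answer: -166705/6549 + 4330*I*sqrt(155)/6549 ≈ -25.455 + 8.2315*I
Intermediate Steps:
V(Q) = Q + 2*Q**2 (V(Q) = (Q**2 + Q**2) + Q = 2*Q**2 + Q = Q + 2*Q**2)
w(M, C) = 59 + C
(-2846 + 681)/(sqrt(738 - 1358) + w(V(-3), 18)) = (-2846 + 681)/(sqrt(738 - 1358) + (59 + 18)) = -2165/(sqrt(-620) + 77) = -2165/(2*I*sqrt(155) + 77) = -2165/(77 + 2*I*sqrt(155))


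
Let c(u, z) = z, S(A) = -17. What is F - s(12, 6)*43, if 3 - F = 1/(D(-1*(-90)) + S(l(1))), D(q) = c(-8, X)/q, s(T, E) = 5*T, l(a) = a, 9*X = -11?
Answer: -35512827/13781 ≈ -2576.9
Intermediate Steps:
X = -11/9 (X = (1/9)*(-11) = -11/9 ≈ -1.2222)
D(q) = -11/(9*q)
F = 42153/13781 (F = 3 - 1/(-11/(9*((-1*(-90)))) - 17) = 3 - 1/(-11/9/90 - 17) = 3 - 1/(-11/9*1/90 - 17) = 3 - 1/(-11/810 - 17) = 3 - 1/(-13781/810) = 3 - 1*(-810/13781) = 3 + 810/13781 = 42153/13781 ≈ 3.0588)
F - s(12, 6)*43 = 42153/13781 - 5*12*43 = 42153/13781 - 60*43 = 42153/13781 - 1*2580 = 42153/13781 - 2580 = -35512827/13781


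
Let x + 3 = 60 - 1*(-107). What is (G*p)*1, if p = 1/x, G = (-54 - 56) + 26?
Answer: -21/41 ≈ -0.51220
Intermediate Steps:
x = 164 (x = -3 + (60 - 1*(-107)) = -3 + (60 + 107) = -3 + 167 = 164)
G = -84 (G = -110 + 26 = -84)
p = 1/164 ≈ 0.0060976
(G*p)*1 = -84*1/164*1 = -21/41*1 = -21/41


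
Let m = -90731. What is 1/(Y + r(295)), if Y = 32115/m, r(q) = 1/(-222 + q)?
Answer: -6623363/2253664 ≈ -2.9389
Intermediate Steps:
Y = -32115/90731 (Y = 32115/(-90731) = 32115*(-1/90731) = -32115/90731 ≈ -0.35396)
1/(Y + r(295)) = 1/(-32115/90731 + 1/(-222 + 295)) = 1/(-32115/90731 + 1/73) = 1/(-2253664/6623363) = -6623363/2253664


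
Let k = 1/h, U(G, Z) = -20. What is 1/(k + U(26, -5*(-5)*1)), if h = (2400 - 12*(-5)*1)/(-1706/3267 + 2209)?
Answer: -8036820/153521303 ≈ -0.052350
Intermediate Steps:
h = 8036820/7215097 (h = (2400 + 60*1)/(-1706*1/3267 + 2209) = (2400 + 60)/(-1706/3267 + 2209) = 2460/(7215097/3267) = 2460*(3267/7215097) = 8036820/7215097 ≈ 1.1139)
k = 7215097/8036820 (k = 1/(8036820/7215097) = 7215097/8036820 ≈ 0.89776)
1/(k + U(26, -5*(-5)*1)) = 1/(7215097/8036820 - 20) = 1/(-153521303/8036820) = -8036820/153521303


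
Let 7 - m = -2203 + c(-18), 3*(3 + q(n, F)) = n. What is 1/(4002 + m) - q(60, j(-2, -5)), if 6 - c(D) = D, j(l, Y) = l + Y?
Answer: -105195/6188 ≈ -17.000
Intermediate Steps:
j(l, Y) = Y + l
c(D) = 6 - D
q(n, F) = -3 + n/3
m = 2186 (m = 7 - (-2203 + (6 - 1*(-18))) = 7 - (-2203 + (6 + 18)) = 7 - (-2203 + 24) = 7 - 1*(-2179) = 7 + 2179 = 2186)
1/(4002 + m) - q(60, j(-2, -5)) = 1/(4002 + 2186) - (-3 + (1/3)*60) = 1/6188 - (-3 + 20) = 1/6188 - 1*17 = 1/6188 - 17 = -105195/6188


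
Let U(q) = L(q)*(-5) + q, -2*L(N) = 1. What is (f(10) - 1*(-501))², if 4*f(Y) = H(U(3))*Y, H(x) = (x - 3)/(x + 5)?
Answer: 443818489/1764 ≈ 2.5160e+5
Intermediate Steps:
L(N) = -½ (L(N) = -½*1 = -½)
U(q) = 5/2 + q (U(q) = -½*(-5) + q = 5/2 + q)
H(x) = (-3 + x)/(5 + x)
f(Y) = 5*Y/84 (f(Y) = (((-3 + (5/2 + 3))/(5 + (5/2 + 3)))*Y)/4 = (((-3 + 11/2)/(5 + 11/2))*Y)/4 = (((5/2)/(21/2))*Y)/4 = (((2/21)*(5/2))*Y)/4 = (5*Y/21)/4 = 5*Y/84)
(f(10) - 1*(-501))² = ((5/84)*10 - 1*(-501))² = (25/42 + 501)² = (21067/42)² = 443818489/1764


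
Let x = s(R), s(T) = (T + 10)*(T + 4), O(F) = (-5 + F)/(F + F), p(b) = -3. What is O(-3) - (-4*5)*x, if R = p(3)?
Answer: 424/3 ≈ 141.33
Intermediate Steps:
R = -3
O(F) = (-5 + F)/(2*F) (O(F) = (-5 + F)/((2*F)) = (-5 + F)*(1/(2*F)) = (-5 + F)/(2*F))
s(T) = (4 + T)*(10 + T) (s(T) = (10 + T)*(4 + T) = (4 + T)*(10 + T))
x = 7 (x = 40 + (-3)² + 14*(-3) = 40 + 9 - 42 = 7)
O(-3) - (-4*5)*x = (½)*(-5 - 3)/(-3) - (-4*5)*7 = (½)*(-⅓)*(-8) - (-20)*7 = 4/3 - 1*(-140) = 4/3 + 140 = 424/3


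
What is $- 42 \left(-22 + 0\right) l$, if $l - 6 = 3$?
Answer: $8316$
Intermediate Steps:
$l = 9$ ($l = 6 + 3 = 9$)
$- 42 \left(-22 + 0\right) l = - 42 \left(-22 + 0\right) 9 = \left(-42\right) \left(-22\right) 9 = 924 \cdot 9 = 8316$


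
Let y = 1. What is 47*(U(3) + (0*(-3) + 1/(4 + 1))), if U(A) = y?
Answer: 282/5 ≈ 56.400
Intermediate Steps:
U(A) = 1
47*(U(3) + (0*(-3) + 1/(4 + 1))) = 47*(1 + (0*(-3) + 1/(4 + 1))) = 47*(1 + (0 + 1/5)) = 47*(1 + (0 + ⅕)) = 47*(1 + ⅕) = 47*(6/5) = 282/5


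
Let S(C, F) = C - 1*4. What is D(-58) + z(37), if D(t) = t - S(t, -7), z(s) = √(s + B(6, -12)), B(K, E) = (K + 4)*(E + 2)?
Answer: 4 + 3*I*√7 ≈ 4.0 + 7.9373*I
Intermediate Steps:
B(K, E) = (2 + E)*(4 + K) (B(K, E) = (4 + K)*(2 + E) = (2 + E)*(4 + K))
z(s) = √(-100 + s) (z(s) = √(s + (8 + 2*6 + 4*(-12) - 12*6)) = √(s + (8 + 12 - 48 - 72)) = √(s - 100) = √(-100 + s))
S(C, F) = -4 + C (S(C, F) = C - 4 = -4 + C)
D(t) = 4 (D(t) = t - (-4 + t) = t + (4 - t) = 4)
D(-58) + z(37) = 4 + √(-100 + 37) = 4 + √(-63) = 4 + 3*I*√7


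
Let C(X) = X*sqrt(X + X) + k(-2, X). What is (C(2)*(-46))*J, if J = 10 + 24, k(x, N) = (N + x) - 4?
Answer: 0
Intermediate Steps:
k(x, N) = -4 + N + x
C(X) = -6 + X + sqrt(2)*X**(3/2) (C(X) = X*sqrt(X + X) + (-4 + X - 2) = X*sqrt(2*X) + (-6 + X) = X*(sqrt(2)*sqrt(X)) + (-6 + X) = sqrt(2)*X**(3/2) + (-6 + X) = -6 + X + sqrt(2)*X**(3/2))
J = 34
(C(2)*(-46))*J = ((-6 + 2 + sqrt(2)*2**(3/2))*(-46))*34 = ((-6 + 2 + sqrt(2)*(2*sqrt(2)))*(-46))*34 = ((-6 + 2 + 4)*(-46))*34 = (0*(-46))*34 = 0*34 = 0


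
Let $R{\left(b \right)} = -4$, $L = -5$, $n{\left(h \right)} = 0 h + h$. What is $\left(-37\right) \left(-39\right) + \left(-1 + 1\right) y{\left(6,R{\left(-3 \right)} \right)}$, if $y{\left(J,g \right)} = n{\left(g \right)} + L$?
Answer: $1443$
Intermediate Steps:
$n{\left(h \right)} = h$ ($n{\left(h \right)} = 0 + h = h$)
$y{\left(J,g \right)} = -5 + g$ ($y{\left(J,g \right)} = g - 5 = -5 + g$)
$\left(-37\right) \left(-39\right) + \left(-1 + 1\right) y{\left(6,R{\left(-3 \right)} \right)} = \left(-37\right) \left(-39\right) + \left(-1 + 1\right) \left(-5 - 4\right) = 1443 + 0 \left(-9\right) = 1443 + 0 = 1443$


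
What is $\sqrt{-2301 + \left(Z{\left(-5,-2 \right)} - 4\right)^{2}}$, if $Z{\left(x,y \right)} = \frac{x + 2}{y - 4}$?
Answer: $\frac{i \sqrt{9155}}{2} \approx 47.841 i$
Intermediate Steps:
$Z{\left(x,y \right)} = \frac{2 + x}{-4 + y}$
$\sqrt{-2301 + \left(Z{\left(-5,-2 \right)} - 4\right)^{2}} = \sqrt{-2301 + \left(\frac{2 - 5}{-4 - 2} - 4\right)^{2}} = \sqrt{-2301 + \left(\frac{1}{-6} \left(-3\right) - 4\right)^{2}} = \sqrt{-2301 + \left(\left(- \frac{1}{6}\right) \left(-3\right) - 4\right)^{2}} = \sqrt{-2301 + \left(\frac{1}{2} - 4\right)^{2}} = \sqrt{-2301 + \left(- \frac{7}{2}\right)^{2}} = \sqrt{-2301 + \frac{49}{4}} = \sqrt{- \frac{9155}{4}} = \frac{i \sqrt{9155}}{2}$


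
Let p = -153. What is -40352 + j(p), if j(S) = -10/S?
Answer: -6173846/153 ≈ -40352.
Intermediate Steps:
-40352 + j(p) = -40352 - 10/(-153) = -40352 - 10*(-1/153) = -40352 + 10/153 = -6173846/153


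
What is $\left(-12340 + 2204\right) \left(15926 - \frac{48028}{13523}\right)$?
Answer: $- \frac{2182476120720}{13523} \approx -1.6139 \cdot 10^{8}$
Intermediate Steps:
$\left(-12340 + 2204\right) \left(15926 - \frac{48028}{13523}\right) = - 10136 \left(15926 - \frac{48028}{13523}\right) = \left(-10136\right) \frac{215319270}{13523} = - \frac{2182476120720}{13523}$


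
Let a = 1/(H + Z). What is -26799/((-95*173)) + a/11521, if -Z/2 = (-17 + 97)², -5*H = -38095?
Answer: 1599640360064/981010096935 ≈ 1.6306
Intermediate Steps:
H = 7619 (H = -⅕*(-38095) = 7619)
Z = -12800 (Z = -2*(-17 + 97)² = -2*80² = -2*6400 = -12800)
a = -1/5181 (a = 1/(7619 - 12800) = 1/(-5181) = -1/5181 ≈ -0.00019301)
-26799/((-95*173)) + a/11521 = -26799/((-95*173)) - 1/5181/11521 = -26799/(-16435) - 1/5181*1/11521 = -26799*(-1/16435) - 1/59690301 = 26799/16435 - 1/59690301 = 1599640360064/981010096935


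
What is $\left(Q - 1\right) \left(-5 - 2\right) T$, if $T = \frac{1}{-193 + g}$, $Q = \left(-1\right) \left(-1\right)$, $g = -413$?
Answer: $0$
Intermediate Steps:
$Q = 1$
$T = - \frac{1}{606}$ ($T = \frac{1}{-193 - 413} = \frac{1}{-606} = - \frac{1}{606} \approx -0.0016502$)
$\left(Q - 1\right) \left(-5 - 2\right) T = \left(1 - 1\right) \left(-5 - 2\right) \left(- \frac{1}{606}\right) = 0 \left(-7\right) \left(- \frac{1}{606}\right) = 0 \left(- \frac{1}{606}\right) = 0$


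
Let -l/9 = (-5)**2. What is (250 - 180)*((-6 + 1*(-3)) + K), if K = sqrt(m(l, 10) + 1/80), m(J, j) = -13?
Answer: -630 + 7*I*sqrt(5195)/2 ≈ -630.0 + 252.27*I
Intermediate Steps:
l = -225 (l = -9*(-5)**2 = -9*25 = -225)
K = I*sqrt(5195)/20 (K = sqrt(-13 + 1/80) = sqrt(-1039/80) = I*sqrt(5195)/20 ≈ 3.6038*I)
(250 - 180)*((-6 + 1*(-3)) + K) = (250 - 180)*((-6 + 1*(-3)) + I*sqrt(5195)/20) = 70*((-6 - 3) + I*sqrt(5195)/20) = 70*(-9 + I*sqrt(5195)/20) = -630 + 7*I*sqrt(5195)/2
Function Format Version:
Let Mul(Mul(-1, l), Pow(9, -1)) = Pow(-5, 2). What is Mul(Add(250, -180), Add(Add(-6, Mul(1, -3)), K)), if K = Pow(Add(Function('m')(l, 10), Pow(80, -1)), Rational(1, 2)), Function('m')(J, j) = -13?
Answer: Add(-630, Mul(Rational(7, 2), I, Pow(5195, Rational(1, 2)))) ≈ Add(-630.00, Mul(252.27, I))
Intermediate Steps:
l = -225 (l = Mul(-9, Pow(-5, 2)) = Mul(-9, 25) = -225)
K = Mul(Rational(1, 20), I, Pow(5195, Rational(1, 2))) (K = Pow(Add(-13, Pow(80, -1)), Rational(1, 2)) = Pow(Add(-13, Rational(1, 80)), Rational(1, 2)) = Pow(Rational(-1039, 80), Rational(1, 2)) = Mul(Rational(1, 20), I, Pow(5195, Rational(1, 2))) ≈ Mul(3.6038, I))
Mul(Add(250, -180), Add(Add(-6, Mul(1, -3)), K)) = Mul(Add(250, -180), Add(Add(-6, Mul(1, -3)), Mul(Rational(1, 20), I, Pow(5195, Rational(1, 2))))) = Mul(70, Add(Add(-6, -3), Mul(Rational(1, 20), I, Pow(5195, Rational(1, 2))))) = Mul(70, Add(-9, Mul(Rational(1, 20), I, Pow(5195, Rational(1, 2))))) = Add(-630, Mul(Rational(7, 2), I, Pow(5195, Rational(1, 2))))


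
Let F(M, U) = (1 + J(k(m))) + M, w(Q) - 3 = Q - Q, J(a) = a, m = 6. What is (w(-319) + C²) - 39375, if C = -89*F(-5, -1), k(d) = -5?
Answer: 602229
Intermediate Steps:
w(Q) = 3 (w(Q) = 3 + (Q - Q) = 3 + 0 = 3)
F(M, U) = -4 + M (F(M, U) = (1 - 5) + M = -4 + M)
C = 801 (C = -89*(-4 - 5) = -89*(-9) = 801)
(w(-319) + C²) - 39375 = (3 + 801²) - 39375 = (3 + 641601) - 39375 = 641604 - 39375 = 602229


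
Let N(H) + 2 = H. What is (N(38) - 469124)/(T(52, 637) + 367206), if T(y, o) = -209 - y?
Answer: -469088/366945 ≈ -1.2784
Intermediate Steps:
N(H) = -2 + H
(N(38) - 469124)/(T(52, 637) + 367206) = ((-2 + 38) - 469124)/((-209 - 1*52) + 367206) = (36 - 469124)/((-209 - 52) + 367206) = -469088/(-261 + 367206) = -469088/366945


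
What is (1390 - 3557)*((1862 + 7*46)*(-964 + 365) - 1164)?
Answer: 2837426460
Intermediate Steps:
(1390 - 3557)*((1862 + 7*46)*(-964 + 365) - 1164) = -2167*((1862 + 322)*(-599) - 1164) = -2167*(2184*(-599) - 1164) = -2167*(-1308216 - 1164) = -2167*(-1309380) = 2837426460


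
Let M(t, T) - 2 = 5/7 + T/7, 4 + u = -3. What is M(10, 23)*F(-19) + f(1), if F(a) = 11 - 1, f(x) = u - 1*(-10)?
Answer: 63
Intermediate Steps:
u = -7 (u = -4 - 3 = -7)
f(x) = 3 (f(x) = -7 - 1*(-10) = -7 + 10 = 3)
F(a) = 10
M(t, T) = 19/7 + T/7 (M(t, T) = 2 + (5/7 + T/7) = 19/7 + T/7)
M(10, 23)*F(-19) + f(1) = (19/7 + (⅐)*23)*10 + 3 = (19/7 + 23/7)*10 + 3 = 6*10 + 3 = 60 + 3 = 63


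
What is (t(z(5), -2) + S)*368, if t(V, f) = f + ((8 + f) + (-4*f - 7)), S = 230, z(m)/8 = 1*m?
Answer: 86480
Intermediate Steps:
z(m) = 8*m (z(m) = 8*(1*m) = 8*m)
t(V, f) = 1 - 2*f (t(V, f) = f + ((8 + f) + (-7 - 4*f)) = f + (1 - 3*f) = 1 - 2*f)
(t(z(5), -2) + S)*368 = ((1 - 2*(-2)) + 230)*368 = ((1 + 4) + 230)*368 = (5 + 230)*368 = 235*368 = 86480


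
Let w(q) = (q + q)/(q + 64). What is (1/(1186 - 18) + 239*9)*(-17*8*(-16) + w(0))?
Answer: 341682184/73 ≈ 4.6806e+6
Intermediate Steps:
w(q) = 2*q/(64 + q) (w(q) = (2*q)/(64 + q) = 2*q/(64 + q))
(1/(1186 - 18) + 239*9)*(-17*8*(-16) + w(0)) = (1/(1186 - 18) + 239*9)*(-17*8*(-16) + 2*0/(64 + 0)) = (1/1168 + 2151)*(-136*(-16) + 2*0/64) = (1/1168 + 2151)*(2176 + 2*0*(1/64)) = 2512369*(2176 + 0)/1168 = (2512369/1168)*2176 = 341682184/73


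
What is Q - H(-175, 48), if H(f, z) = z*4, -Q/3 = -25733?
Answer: 77007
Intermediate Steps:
Q = 77199 (Q = -3*(-25733) = 77199)
H(f, z) = 4*z
Q - H(-175, 48) = 77199 - 4*48 = 77199 - 1*192 = 77199 - 192 = 77007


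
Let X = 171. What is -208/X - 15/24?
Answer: -2519/1368 ≈ -1.8414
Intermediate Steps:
-208/X - 15/24 = -208/171 - 15/24 = -208*1/171 - 15*1/24 = -208/171 - 5/8 = -2519/1368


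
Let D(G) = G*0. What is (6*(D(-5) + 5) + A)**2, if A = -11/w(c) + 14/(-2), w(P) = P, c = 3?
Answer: 3364/9 ≈ 373.78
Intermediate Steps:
D(G) = 0
A = -32/3 (A = -11/3 + 14/(-2) = -11*1/3 + 14*(-1/2) = -11/3 - 7 = -32/3 ≈ -10.667)
(6*(D(-5) + 5) + A)**2 = (6*(0 + 5) - 32/3)**2 = (6*5 - 32/3)**2 = (30 - 32/3)**2 = (58/3)**2 = 3364/9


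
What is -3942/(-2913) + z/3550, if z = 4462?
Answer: 4498651/1723525 ≈ 2.6101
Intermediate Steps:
-3942/(-2913) + z/3550 = -3942/(-2913) + 4462/3550 = -3942*(-1/2913) + 4462*(1/3550) = 1314/971 + 2231/1775 = 4498651/1723525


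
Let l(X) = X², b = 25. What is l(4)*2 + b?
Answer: 57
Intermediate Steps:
l(4)*2 + b = 4²*2 + 25 = 16*2 + 25 = 32 + 25 = 57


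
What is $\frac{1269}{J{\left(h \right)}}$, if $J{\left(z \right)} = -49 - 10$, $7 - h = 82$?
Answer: $- \frac{1269}{59} \approx -21.508$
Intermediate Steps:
$h = -75$ ($h = 7 - 82 = -75$)
$J{\left(z \right)} = -59$
$\frac{1269}{J{\left(h \right)}} = \frac{1269}{-59} = 1269 \left(- \frac{1}{59}\right) = - \frac{1269}{59}$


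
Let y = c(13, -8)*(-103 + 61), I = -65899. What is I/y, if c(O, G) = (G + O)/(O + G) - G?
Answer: 65899/378 ≈ 174.34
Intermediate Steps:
c(O, G) = 1 - G (c(O, G) = (G + O)/(G + O) - G = 1 - G)
y = -378 (y = (1 - 1*(-8))*(-103 + 61) = (1 + 8)*(-42) = 9*(-42) = -378)
I/y = -65899/(-378) = -65899*(-1/378) = 65899/378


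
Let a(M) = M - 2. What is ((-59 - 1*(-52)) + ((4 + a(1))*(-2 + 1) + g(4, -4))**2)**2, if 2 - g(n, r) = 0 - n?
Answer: 4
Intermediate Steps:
g(n, r) = 2 + n (g(n, r) = 2 - (0 - n) = 2 - (-1)*n = 2 + n)
a(M) = -2 + M
((-59 - 1*(-52)) + ((4 + a(1))*(-2 + 1) + g(4, -4))**2)**2 = ((-59 - 1*(-52)) + ((4 + (-2 + 1))*(-2 + 1) + (2 + 4))**2)**2 = ((-59 + 52) + ((4 - 1)*(-1) + 6)**2)**2 = (-7 + (3*(-1) + 6)**2)**2 = (-7 + (-3 + 6)**2)**2 = (-7 + 3**2)**2 = (-7 + 9)**2 = 2**2 = 4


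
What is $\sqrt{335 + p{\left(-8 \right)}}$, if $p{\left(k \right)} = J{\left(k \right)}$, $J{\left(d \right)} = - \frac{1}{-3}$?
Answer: $\frac{\sqrt{3018}}{3} \approx 18.312$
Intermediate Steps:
$J{\left(d \right)} = \frac{1}{3}$ ($J{\left(d \right)} = \left(-1\right) \left(- \frac{1}{3}\right) = \frac{1}{3}$)
$p{\left(k \right)} = \frac{1}{3}$
$\sqrt{335 + p{\left(-8 \right)}} = \sqrt{335 + \frac{1}{3}} = \sqrt{\frac{1006}{3}} = \frac{\sqrt{3018}}{3}$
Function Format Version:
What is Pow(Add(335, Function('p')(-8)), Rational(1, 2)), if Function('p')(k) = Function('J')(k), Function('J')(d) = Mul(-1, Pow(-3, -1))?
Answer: Mul(Rational(1, 3), Pow(3018, Rational(1, 2))) ≈ 18.312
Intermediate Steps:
Function('J')(d) = Rational(1, 3) (Function('J')(d) = Mul(-1, Rational(-1, 3)) = Rational(1, 3))
Function('p')(k) = Rational(1, 3)
Pow(Add(335, Function('p')(-8)), Rational(1, 2)) = Pow(Add(335, Rational(1, 3)), Rational(1, 2)) = Pow(Rational(1006, 3), Rational(1, 2)) = Mul(Rational(1, 3), Pow(3018, Rational(1, 2)))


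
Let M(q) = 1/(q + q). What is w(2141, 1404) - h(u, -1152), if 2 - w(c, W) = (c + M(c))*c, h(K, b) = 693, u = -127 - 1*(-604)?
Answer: -9169145/2 ≈ -4.5846e+6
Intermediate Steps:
u = 477 (u = -127 + 604 = 477)
M(q) = 1/(2*q)
w(c, W) = 2 - c*(c + 1/(2*c)) (w(c, W) = 2 - (c + 1/(2*c))*c = 2 - c*(c + 1/(2*c)))
w(2141, 1404) - h(u, -1152) = (3/2 - 1*2141²) - 1*693 = (3/2 - 1*4583881) - 693 = (3/2 - 4583881) - 693 = -9167759/2 - 693 = -9169145/2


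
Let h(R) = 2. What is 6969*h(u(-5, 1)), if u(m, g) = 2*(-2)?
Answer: 13938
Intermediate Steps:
u(m, g) = -4
6969*h(u(-5, 1)) = 6969*2 = 13938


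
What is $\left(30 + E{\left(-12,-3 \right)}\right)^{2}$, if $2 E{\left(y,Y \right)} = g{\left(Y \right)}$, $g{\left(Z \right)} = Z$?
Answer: $\frac{3249}{4} \approx 812.25$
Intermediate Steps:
$E{\left(y,Y \right)} = \frac{Y}{2}$
$\left(30 + E{\left(-12,-3 \right)}\right)^{2} = \left(30 + \frac{1}{2} \left(-3\right)\right)^{2} = \left(30 - \frac{3}{2}\right)^{2} = \left(\frac{57}{2}\right)^{2} = \frac{3249}{4}$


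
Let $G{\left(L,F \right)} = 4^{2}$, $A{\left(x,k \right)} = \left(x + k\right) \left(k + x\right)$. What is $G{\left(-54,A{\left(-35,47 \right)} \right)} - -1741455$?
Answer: $1741471$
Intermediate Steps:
$A{\left(x,k \right)} = \left(k + x\right)^{2}$ ($A{\left(x,k \right)} = \left(k + x\right) \left(k + x\right) = \left(k + x\right)^{2}$)
$G{\left(L,F \right)} = 16$
$G{\left(-54,A{\left(-35,47 \right)} \right)} - -1741455 = 16 - -1741455 = 16 + 1741455 = 1741471$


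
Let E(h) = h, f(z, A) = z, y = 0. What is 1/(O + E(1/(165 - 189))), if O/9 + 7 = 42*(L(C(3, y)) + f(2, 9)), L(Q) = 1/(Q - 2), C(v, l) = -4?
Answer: 24/15119 ≈ 0.0015874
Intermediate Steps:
L(Q) = 1/(-2 + Q)
O = 630 (O = -63 + 9*(42*(1/(-2 - 4) + 2)) = -63 + 9*(42*(1/(-6) + 2)) = -63 + 9*(42*(-⅙ + 2)) = -63 + 9*(42*(11/6)) = -63 + 9*77 = -63 + 693 = 630)
1/(O + E(1/(165 - 189))) = 1/(630 + 1/(165 - 189)) = 1/(630 + 1/(-24)) = 1/(630 - 1/24) = 1/(15119/24) = 24/15119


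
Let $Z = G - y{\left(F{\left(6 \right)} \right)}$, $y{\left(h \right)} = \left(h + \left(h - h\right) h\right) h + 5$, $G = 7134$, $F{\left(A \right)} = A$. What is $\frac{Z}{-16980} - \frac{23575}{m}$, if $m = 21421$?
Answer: $- \frac{552242653}{363728580} \approx -1.5183$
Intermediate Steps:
$y{\left(h \right)} = 5 + h^{2}$ ($y{\left(h \right)} = \left(h + 0 h\right) h + 5 = \left(h + 0\right) h + 5 = h h + 5 = h^{2} + 5 = 5 + h^{2}$)
$Z = 7093$ ($Z = 7134 - \left(5 + 6^{2}\right) = 7134 - \left(5 + 36\right) = 7134 - 41 = 7093$)
$\frac{Z}{-16980} - \frac{23575}{m} = \frac{7093}{-16980} - \frac{23575}{21421} = 7093 \left(- \frac{1}{16980}\right) - \frac{23575}{21421} = - \frac{7093}{16980} - \frac{23575}{21421} = - \frac{552242653}{363728580}$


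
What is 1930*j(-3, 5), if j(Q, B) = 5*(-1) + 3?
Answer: -3860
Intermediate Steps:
j(Q, B) = -2 (j(Q, B) = -5 + 3 = -2)
1930*j(-3, 5) = 1930*(-2) = -3860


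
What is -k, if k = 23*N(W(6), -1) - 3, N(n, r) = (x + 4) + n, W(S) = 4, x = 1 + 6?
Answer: -342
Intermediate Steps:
x = 7
N(n, r) = 11 + n (N(n, r) = (7 + 4) + n = 11 + n)
k = 342 (k = 23*(11 + 4) - 3 = 23*15 - 3 = 345 - 3 = 342)
-k = -1*342 = -342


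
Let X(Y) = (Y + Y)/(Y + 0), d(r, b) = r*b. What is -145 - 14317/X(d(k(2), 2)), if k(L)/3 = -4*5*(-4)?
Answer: -14607/2 ≈ -7303.5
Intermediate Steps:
k(L) = 240 (k(L) = 3*(-4*5*(-4)) = 3*(-20*(-4)) = 3*80 = 240)
d(r, b) = b*r
X(Y) = 2 (X(Y) = (2*Y)/Y = 2)
-145 - 14317/X(d(k(2), 2)) = -145 - 14317/2 = -14607/2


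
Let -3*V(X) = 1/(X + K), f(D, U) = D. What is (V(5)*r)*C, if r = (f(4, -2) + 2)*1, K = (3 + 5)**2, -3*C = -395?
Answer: -790/207 ≈ -3.8164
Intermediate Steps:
C = 395/3 (C = -1/3*(-395) = 395/3 ≈ 131.67)
K = 64 (K = 8**2 = 64)
r = 6 (r = (4 + 2)*1 = 6*1 = 6)
V(X) = -1/(3*(64 + X)) (V(X) = -1/(3*(X + 64)) = -1/(3*(64 + X)))
(V(5)*r)*C = (-1/(192 + 3*5)*6)*(395/3) = (-1/(192 + 15)*6)*(395/3) = (-1/207*6)*(395/3) = (-1*1/207*6)*(395/3) = -1/207*6*(395/3) = -2/69*395/3 = -790/207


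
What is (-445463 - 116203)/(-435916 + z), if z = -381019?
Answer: 80238/116705 ≈ 0.68753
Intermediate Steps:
(-445463 - 116203)/(-435916 + z) = (-445463 - 116203)/(-435916 - 381019) = -561666/(-816935) = -561666*(-1/816935) = 80238/116705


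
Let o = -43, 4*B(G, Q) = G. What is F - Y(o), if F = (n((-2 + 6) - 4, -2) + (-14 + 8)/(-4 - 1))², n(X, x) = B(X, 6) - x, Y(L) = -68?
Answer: 1956/25 ≈ 78.240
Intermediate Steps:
B(G, Q) = G/4
n(X, x) = -x + X/4 (n(X, x) = X/4 - x = -x + X/4)
F = 256/25 (F = ((-1*(-2) + ((-2 + 6) - 4)/4) + (-14 + 8)/(-4 - 1))² = ((2 + (4 - 4)/4) - 6/(-5))² = ((2 + (¼)*0) - 6*(-⅕))² = ((2 + 0) + 6/5)² = (2 + 6/5)² = (16/5)² = 256/25 ≈ 10.240)
F - Y(o) = 256/25 - 1*(-68) = 256/25 + 68 = 1956/25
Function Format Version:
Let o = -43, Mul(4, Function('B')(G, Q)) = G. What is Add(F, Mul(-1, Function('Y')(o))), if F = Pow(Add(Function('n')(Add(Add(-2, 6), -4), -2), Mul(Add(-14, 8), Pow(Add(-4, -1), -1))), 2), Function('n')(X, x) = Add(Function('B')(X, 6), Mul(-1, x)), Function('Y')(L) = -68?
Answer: Rational(1956, 25) ≈ 78.240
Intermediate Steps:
Function('B')(G, Q) = Mul(Rational(1, 4), G)
Function('n')(X, x) = Add(Mul(-1, x), Mul(Rational(1, 4), X)) (Function('n')(X, x) = Add(Mul(Rational(1, 4), X), Mul(-1, x)) = Add(Mul(-1, x), Mul(Rational(1, 4), X)))
F = Rational(256, 25) (F = Pow(Add(Add(Mul(-1, -2), Mul(Rational(1, 4), Add(Add(-2, 6), -4))), Mul(Add(-14, 8), Pow(Add(-4, -1), -1))), 2) = Pow(Add(Add(2, Mul(Rational(1, 4), Add(4, -4))), Mul(-6, Pow(-5, -1))), 2) = Pow(Add(Add(2, Mul(Rational(1, 4), 0)), Mul(-6, Rational(-1, 5))), 2) = Pow(Add(Add(2, 0), Rational(6, 5)), 2) = Pow(Add(2, Rational(6, 5)), 2) = Pow(Rational(16, 5), 2) = Rational(256, 25) ≈ 10.240)
Add(F, Mul(-1, Function('Y')(o))) = Add(Rational(256, 25), Mul(-1, -68)) = Add(Rational(256, 25), 68) = Rational(1956, 25)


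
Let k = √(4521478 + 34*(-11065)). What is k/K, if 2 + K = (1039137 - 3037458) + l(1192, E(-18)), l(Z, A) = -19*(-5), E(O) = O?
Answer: -√1036317/999114 ≈ -0.0010189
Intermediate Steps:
l(Z, A) = 95
k = 2*√1036317 (k = √(4521478 - 376210) = √4145268 = 2*√1036317 ≈ 2036.0)
K = -1998228 (K = -2 + ((1039137 - 3037458) + 95) = -2 + (-1998321 + 95) = -2 - 1998226 = -1998228)
k/K = (2*√1036317)/(-1998228) = (2*√1036317)*(-1/1998228) = -√1036317/999114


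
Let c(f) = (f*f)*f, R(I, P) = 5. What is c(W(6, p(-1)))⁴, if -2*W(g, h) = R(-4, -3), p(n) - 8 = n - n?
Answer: 244140625/4096 ≈ 59605.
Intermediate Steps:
p(n) = 8 (p(n) = 8 + (n - n) = 8 + 0 = 8)
W(g, h) = -5/2 (W(g, h) = -½*5 = -5/2)
c(f) = f³ (c(f) = f²*f = f³)
c(W(6, p(-1)))⁴ = ((-5/2)³)⁴ = (-125/8)⁴ = 244140625/4096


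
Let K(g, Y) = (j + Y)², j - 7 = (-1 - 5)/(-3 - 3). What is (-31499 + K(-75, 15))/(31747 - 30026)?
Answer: -30970/1721 ≈ -17.995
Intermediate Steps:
j = 8 (j = 7 + (-1 - 5)/(-3 - 3) = 7 - 6/(-6) = 7 - 6*(-⅙) = 7 + 1 = 8)
K(g, Y) = (8 + Y)²
(-31499 + K(-75, 15))/(31747 - 30026) = (-31499 + (8 + 15)²)/(31747 - 30026) = (-31499 + 23²)/1721 = (-31499 + 529)*(1/1721) = -30970*1/1721 = -30970/1721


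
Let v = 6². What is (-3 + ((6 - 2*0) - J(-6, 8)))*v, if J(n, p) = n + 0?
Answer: 324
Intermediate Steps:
v = 36
J(n, p) = n
(-3 + ((6 - 2*0) - J(-6, 8)))*v = (-3 + ((6 - 2*0) - 1*(-6)))*36 = (-3 + ((6 + 0) + 6))*36 = (-3 + (6 + 6))*36 = (-3 + 12)*36 = 9*36 = 324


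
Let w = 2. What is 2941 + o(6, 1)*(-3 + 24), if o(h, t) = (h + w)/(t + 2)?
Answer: 2997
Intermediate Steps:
o(h, t) = (2 + h)/(2 + t) (o(h, t) = (h + 2)/(t + 2) = (2 + h)/(2 + t))
2941 + o(6, 1)*(-3 + 24) = 2941 + ((2 + 6)/(2 + 1))*(-3 + 24) = 2941 + (8/3)*21 = 2941 + 56 = 2997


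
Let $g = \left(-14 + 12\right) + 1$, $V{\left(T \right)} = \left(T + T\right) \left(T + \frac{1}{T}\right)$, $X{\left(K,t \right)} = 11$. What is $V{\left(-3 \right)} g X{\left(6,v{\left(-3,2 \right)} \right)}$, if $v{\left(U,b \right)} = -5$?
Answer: $-220$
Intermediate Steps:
$V{\left(T \right)} = 2 T \left(T + \frac{1}{T}\right)$
$g = -1$ ($g = -2 + 1 = -1$)
$V{\left(-3 \right)} g X{\left(6,v{\left(-3,2 \right)} \right)} = \left(2 + 2 \left(-3\right)^{2}\right) \left(-1\right) 11 = \left(2 + 2 \cdot 9\right) \left(-1\right) 11 = \left(2 + 18\right) \left(-1\right) 11 = 20 \left(-1\right) 11 = \left(-20\right) 11 = -220$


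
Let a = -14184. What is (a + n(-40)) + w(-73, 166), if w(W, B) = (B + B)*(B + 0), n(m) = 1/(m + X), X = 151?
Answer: 4543009/111 ≈ 40928.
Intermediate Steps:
n(m) = 1/(151 + m) (n(m) = 1/(m + 151) = 1/(151 + m))
w(W, B) = 2*B**2 (w(W, B) = (2*B)*B = 2*B**2)
(a + n(-40)) + w(-73, 166) = (-14184 + 1/(151 - 40)) + 2*166**2 = (-14184 + 1/111) + 2*27556 = (-14184 + 1/111) + 55112 = -1574423/111 + 55112 = 4543009/111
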